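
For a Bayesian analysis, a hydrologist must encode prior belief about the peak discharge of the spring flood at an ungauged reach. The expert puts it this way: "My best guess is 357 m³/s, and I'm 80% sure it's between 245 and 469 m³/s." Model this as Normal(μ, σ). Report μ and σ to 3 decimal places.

μ = 357.000, σ = 87.394

A symmetric 80% interval runs μ ± z·σ with z = 1.282.
Half-width = 112, so σ = 112/1.282 = 87.394.
μ is the stated best guess, 357.000.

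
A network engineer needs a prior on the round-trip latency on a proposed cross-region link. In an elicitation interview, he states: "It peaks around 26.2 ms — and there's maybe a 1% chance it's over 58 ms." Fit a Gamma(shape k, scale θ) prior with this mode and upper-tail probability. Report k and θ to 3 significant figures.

k ≈ 8.62, θ ≈ 3.44

Gamma(k,θ) with k>1 has mode (k−1)θ, so θ = 26.2/(k−1).
Need P(X < 58) = 0.99 with θ tied to k this way. Start at k = 2, θ = 26.2: P(X<58) ≈ 0.649.
Too low — raise k to concentrate. Iterating converges to k ≈ 8.62.
Then θ = 26.2/(8.62−1) ≈ 3.44.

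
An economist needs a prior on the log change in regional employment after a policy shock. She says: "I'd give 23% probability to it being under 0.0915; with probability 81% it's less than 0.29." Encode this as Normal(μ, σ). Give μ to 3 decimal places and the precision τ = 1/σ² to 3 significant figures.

μ = 0.182, τ = 66.3

The p-quantile of Normal(μ,σ) is μ + z_p·σ, with z_{0.23} = -0.7388 and z_{0.81} = 0.8779.
Eliminate σ: μ = (z₂·x₁ − z₁·x₂)/(z₂ − z₁) = (0.8779·0.0915 − (-0.7388)·0.29)/1.617 = 0.182.
Then σ = (x₂ − x₁)/(z₂ − z₁) = (0.29 − 0.0915)/1.617 = 0.123.
Precision τ = 1/σ² = 1/0.1228² = 66.3.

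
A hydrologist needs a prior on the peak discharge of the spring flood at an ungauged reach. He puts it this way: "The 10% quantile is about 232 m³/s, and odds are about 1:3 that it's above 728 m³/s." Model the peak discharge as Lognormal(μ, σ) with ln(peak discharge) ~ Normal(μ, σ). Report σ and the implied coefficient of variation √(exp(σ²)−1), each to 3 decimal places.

If T ~ Lognormal(μ,σ) then ln T ~ Normal(μ,σ), so the p-quantile of ln T is μ + z_p·σ.
ln(232) = 5.447 and ln(728) = 6.59; z_{0.1} = -1.282, z_{0.75} = 0.6745.
σ = (6.59 − 5.447)/(0.6745 − (-1.282)) = 0.585.
μ = 5.447 − (-1.282)·0.585 = 6.196.
CV = √(exp(σ²)−1) = √(exp(0.3418)−1) = 0.638.

σ ≈ 0.585, CV ≈ 0.638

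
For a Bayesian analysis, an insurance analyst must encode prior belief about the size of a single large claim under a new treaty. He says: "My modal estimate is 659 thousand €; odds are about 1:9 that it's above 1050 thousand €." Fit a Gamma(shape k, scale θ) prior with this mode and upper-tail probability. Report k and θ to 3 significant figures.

k ≈ 9.65, θ ≈ 76.2

Gamma(k,θ) with k>1 has mode (k−1)θ, so θ = 659/(k−1).
Need P(X < 1050) = 0.9 with θ tied to k this way. Start at k = 2, θ = 659: P(X<1050) ≈ 0.473.
Too low — raise k to concentrate. Iterating converges to k ≈ 9.65.
Then θ = 659/(9.65−1) ≈ 76.2.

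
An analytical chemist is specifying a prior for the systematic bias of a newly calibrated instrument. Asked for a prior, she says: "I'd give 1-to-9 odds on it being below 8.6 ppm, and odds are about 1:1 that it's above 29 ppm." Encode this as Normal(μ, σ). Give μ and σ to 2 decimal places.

μ = 29.00, σ = 15.92

For Normal(μ,σ), the p-quantile is μ + z_p·σ. Here z_{0.1} = -1.282, z_{0.5} = 0.
So 8.6 = μ − 1.282σ and 29 = μ + 0σ.
Subtracting: σ = (29 − 8.6)/(0 − (-1.282)) = 15.92.
Then μ = 8.6 − (-1.282)·15.92 = 29.00.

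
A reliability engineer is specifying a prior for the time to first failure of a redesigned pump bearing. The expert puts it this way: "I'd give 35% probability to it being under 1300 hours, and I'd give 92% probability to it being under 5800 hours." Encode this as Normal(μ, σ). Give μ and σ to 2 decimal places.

The p-quantile of Normal(μ,σ) is μ + z_p·σ, with z_{0.35} = -0.3853 and z_{0.92} = 1.405.
Eliminate σ: μ = (z₂·x₁ − z₁·x₂)/(z₂ − z₁) = (1.405·1300 − (-0.3853)·5800)/1.79 = 2268.47.
Then σ = (x₂ − x₁)/(z₂ − z₁) = (5800 − 1300)/1.79 = 2513.42.

μ = 2268.47, σ = 2513.42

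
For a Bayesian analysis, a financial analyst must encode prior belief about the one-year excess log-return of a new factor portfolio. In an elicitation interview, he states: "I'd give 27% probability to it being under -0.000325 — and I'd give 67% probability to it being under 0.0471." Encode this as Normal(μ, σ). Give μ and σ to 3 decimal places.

The p-quantile of Normal(μ,σ) is μ + z_p·σ, with z_{0.27} = -0.6128 and z_{0.67} = 0.4399.
Eliminate σ: μ = (z₂·x₁ − z₁·x₂)/(z₂ − z₁) = (0.4399·-0.000325 − (-0.6128)·0.0471)/1.053 = 0.027.
Then σ = (x₂ − x₁)/(z₂ − z₁) = (0.0471 − -0.000325)/1.053 = 0.045.

μ = 0.027, σ = 0.045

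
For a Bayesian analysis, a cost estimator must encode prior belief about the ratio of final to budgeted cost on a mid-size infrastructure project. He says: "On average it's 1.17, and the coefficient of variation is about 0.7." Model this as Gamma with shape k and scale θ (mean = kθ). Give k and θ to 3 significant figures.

For Gamma(k, scale θ): mean = kθ, variance = kθ², so CV = 1/√k.
CV = 0.7, hence k = 1/CV² = 2.04.
Then θ = mean/k = 1.17/2.04 = 0.573.

k ≈ 2.04, θ ≈ 0.573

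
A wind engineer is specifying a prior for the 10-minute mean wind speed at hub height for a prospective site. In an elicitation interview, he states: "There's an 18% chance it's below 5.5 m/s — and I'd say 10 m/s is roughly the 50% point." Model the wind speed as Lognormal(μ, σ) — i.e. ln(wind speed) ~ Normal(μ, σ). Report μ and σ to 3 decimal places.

μ ≈ 2.303, σ ≈ 0.653

If T ~ Lognormal(μ,σ) then ln T ~ Normal(μ,σ), so the p-quantile of ln T is μ + z_p·σ.
ln(5.5) = 1.705 and ln(10) = 2.303; z_{0.18} = -0.9154, z_{0.5} = 0.
σ = (2.303 − 1.705)/(0 − (-0.9154)) = 0.653.
μ = 1.705 − (-0.9154)·0.653 = 2.303.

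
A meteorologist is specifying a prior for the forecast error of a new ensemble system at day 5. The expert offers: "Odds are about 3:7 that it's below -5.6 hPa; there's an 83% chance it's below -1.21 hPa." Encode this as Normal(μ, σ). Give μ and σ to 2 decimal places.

μ = -4.04, σ = 2.97

For Normal(μ,σ), the p-quantile is μ + z_p·σ. Here z_{0.3} = -0.5244, z_{0.83} = 0.9542.
So -5.6 = μ − 0.5244σ and -1.21 = μ + 0.9542σ.
Subtracting: σ = (-1.21 − -5.6)/(0.9542 − (-0.5244)) = 2.97.
Then μ = -5.6 − (-0.5244)·2.97 = -4.04.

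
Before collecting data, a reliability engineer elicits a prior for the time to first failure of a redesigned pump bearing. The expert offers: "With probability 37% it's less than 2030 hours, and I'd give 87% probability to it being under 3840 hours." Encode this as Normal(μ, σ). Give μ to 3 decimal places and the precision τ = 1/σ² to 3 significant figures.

For Normal(μ,σ), the p-quantile is μ + z_p·σ. Here z_{0.37} = -0.3319, z_{0.87} = 1.126.
So 2030 = μ − 0.3319σ and 3840 = μ + 1.126σ.
Subtracting: σ = (3840 − 2030)/(1.126 − (-0.3319)) = 1241.218.
Then μ = 2030 − (-0.3319)·1241.218 = 2441.903.
Precision τ = 1/σ² = 1/1241² = 6.49e-07.

μ = 2441.903, τ = 6.49e-07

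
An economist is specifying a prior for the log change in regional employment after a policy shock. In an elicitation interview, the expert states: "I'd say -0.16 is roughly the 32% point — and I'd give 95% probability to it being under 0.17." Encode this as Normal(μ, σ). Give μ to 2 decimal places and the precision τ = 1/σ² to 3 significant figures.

For Normal(μ,σ), the p-quantile is μ + z_p·σ. Here z_{0.32} = -0.4677, z_{0.95} = 1.645.
So -0.16 = μ − 0.4677σ and 0.17 = μ + 1.645σ.
Subtracting: σ = (0.17 − -0.16)/(1.645 − (-0.4677)) = 0.16.
Then μ = -0.16 − (-0.4677)·0.16 = -0.09.
Precision τ = 1/σ² = 1/0.1562² = 41.

μ = -0.09, τ = 41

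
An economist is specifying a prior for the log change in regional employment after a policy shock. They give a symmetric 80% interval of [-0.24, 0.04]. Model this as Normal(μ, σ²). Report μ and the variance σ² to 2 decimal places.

μ = -0.10, σ² = 0.01

A symmetric 80% interval runs μ ± z·σ with z = 1.282.
Half-width = 0.14, so σ = 0.14/1.282 = 0.109 and σ² = 0.01.
μ is the interval midpoint, -0.10.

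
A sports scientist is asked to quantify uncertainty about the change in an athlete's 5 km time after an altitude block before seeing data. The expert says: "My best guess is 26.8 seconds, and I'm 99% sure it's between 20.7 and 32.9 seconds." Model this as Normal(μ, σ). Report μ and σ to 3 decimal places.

A symmetric 99% interval runs μ ± z·σ with z = 2.576.
Half-width = 6.1, so σ = 6.1/2.576 = 2.368.
μ is the stated best guess, 26.800.

μ = 26.800, σ = 2.368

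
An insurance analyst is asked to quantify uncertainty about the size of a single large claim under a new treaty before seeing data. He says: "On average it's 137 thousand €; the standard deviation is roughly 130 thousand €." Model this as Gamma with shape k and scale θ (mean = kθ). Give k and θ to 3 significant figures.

For Gamma(k, scale θ): mean = kθ, variance = kθ², so CV = 1/√k.
CV = SD/mean = 130/137 = 0.9489, hence k = 1/CV² = 1.11.
Then θ = mean/k = 137/1.11 = 123.

k ≈ 1.11, θ ≈ 123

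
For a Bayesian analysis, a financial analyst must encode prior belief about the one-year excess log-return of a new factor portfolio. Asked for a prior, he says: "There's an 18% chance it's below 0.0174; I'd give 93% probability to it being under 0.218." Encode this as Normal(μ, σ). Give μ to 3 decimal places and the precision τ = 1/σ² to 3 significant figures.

The p-quantile of Normal(μ,σ) is μ + z_p·σ, with z_{0.18} = -0.9154 and z_{0.93} = 1.476.
Eliminate σ: μ = (z₂·x₁ − z₁·x₂)/(z₂ − z₁) = (1.476·0.0174 − (-0.9154)·0.218)/2.391 = 0.094.
Then σ = (x₂ − x₁)/(z₂ − z₁) = (0.218 − 0.0174)/2.391 = 0.084.
Precision τ = 1/σ² = 1/0.08389² = 142.

μ = 0.094, τ = 142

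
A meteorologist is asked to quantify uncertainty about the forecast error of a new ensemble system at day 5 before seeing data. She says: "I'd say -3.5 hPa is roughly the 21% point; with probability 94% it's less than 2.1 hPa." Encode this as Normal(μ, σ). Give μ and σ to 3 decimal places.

μ = -1.587, σ = 2.372

For Normal(μ,σ), the p-quantile is μ + z_p·σ. Here z_{0.21} = -0.8064, z_{0.94} = 1.555.
So -3.5 = μ − 0.8064σ and 2.1 = μ + 1.555σ.
Subtracting: σ = (2.1 − -3.5)/(1.555 − (-0.8064)) = 2.372.
Then μ = -3.5 − (-0.8064)·2.372 = -1.587.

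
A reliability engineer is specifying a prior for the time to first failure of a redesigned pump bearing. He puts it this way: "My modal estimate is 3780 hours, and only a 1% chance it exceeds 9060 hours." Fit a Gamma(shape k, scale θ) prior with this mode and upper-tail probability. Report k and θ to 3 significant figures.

Gamma(k,θ) with k>1 has mode (k−1)θ, so θ = 3780/(k−1).
Need P(X < 9060) = 0.99 with θ tied to k this way. Start at k = 2, θ = 3780: P(X<9060) ≈ 0.691.
Too low — raise k to concentrate. Iterating converges to k ≈ 7.2.
Then θ = 3780/(7.2−1) ≈ 610.

k ≈ 7.2, θ ≈ 610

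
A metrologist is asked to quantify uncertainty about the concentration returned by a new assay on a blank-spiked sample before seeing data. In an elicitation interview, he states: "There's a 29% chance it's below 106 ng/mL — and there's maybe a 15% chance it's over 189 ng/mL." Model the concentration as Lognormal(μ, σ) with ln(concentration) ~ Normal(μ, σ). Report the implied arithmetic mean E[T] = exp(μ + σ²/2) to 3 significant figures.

If T ~ Lognormal(μ,σ) then ln T ~ Normal(μ,σ), so the p-quantile of ln T is μ + z_p·σ.
ln(106) = 4.663 and ln(189) = 5.242; z_{0.29} = -0.5534, z_{0.85} = 1.036.
σ = (5.242 − 4.663)/(1.036 − (-0.5534)) = 0.364.
μ = 4.663 − (-0.5534)·0.364 = 4.865.
E[T] = exp(μ + σ²/2) = exp(4.865 + 0.0662) = 139 ng/mL.

E[T] ≈ 139 ng/mL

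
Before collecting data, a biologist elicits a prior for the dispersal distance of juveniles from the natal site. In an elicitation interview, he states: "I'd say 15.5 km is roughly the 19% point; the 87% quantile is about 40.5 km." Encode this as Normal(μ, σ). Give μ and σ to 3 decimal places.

μ = 26.450, σ = 12.473

For Normal(μ,σ), the p-quantile is μ + z_p·σ. Here z_{0.19} = -0.8779, z_{0.87} = 1.126.
So 15.5 = μ − 0.8779σ and 40.5 = μ + 1.126σ.
Subtracting: σ = (40.5 − 15.5)/(1.126 − (-0.8779)) = 12.473.
Then μ = 15.5 − (-0.8779)·12.473 = 26.450.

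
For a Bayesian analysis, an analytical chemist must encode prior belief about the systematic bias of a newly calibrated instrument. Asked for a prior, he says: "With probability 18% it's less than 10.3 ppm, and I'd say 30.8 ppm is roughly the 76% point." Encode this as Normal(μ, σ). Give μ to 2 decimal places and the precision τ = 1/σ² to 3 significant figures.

For Normal(μ,σ), the p-quantile is μ + z_p·σ. Here z_{0.18} = -0.9154, z_{0.76} = 0.7063.
So 10.3 = μ − 0.9154σ and 30.8 = μ + 0.7063σ.
Subtracting: σ = (30.8 − 10.3)/(0.7063 − (-0.9154)) = 12.64.
Then μ = 10.3 − (-0.9154)·12.64 = 21.87.
Precision τ = 1/σ² = 1/12.64² = 0.00626.

μ = 21.87, τ = 0.00626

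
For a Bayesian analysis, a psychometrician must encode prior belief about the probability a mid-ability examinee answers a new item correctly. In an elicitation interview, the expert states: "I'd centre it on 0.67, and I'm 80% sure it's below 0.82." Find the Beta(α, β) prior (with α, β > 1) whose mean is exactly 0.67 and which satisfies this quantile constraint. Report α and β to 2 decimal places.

With mean 0.67 fixed, write α = 0.67s, β = 0.33s where s = α+β.
Need P(θ < 0.82) = 0.8 under Beta(0.67s, 0.33s). Normal approximation: (q−m)/√(m(1−m)/s) ≈ z_{0.8} = 0.842, so s ≈ 0.67·0.33·(0.842)²/(0.82−0.67)² = 7.0.
At s = 7.0: P(θ<0.82) ≈ 0.794. Adjusting to match 0.8 gives s ≈ 7.22.
So α = 0.67·7.22 ≈ 4.84, β = 0.33·7.22 ≈ 2.38.

α ≈ 4.84, β ≈ 2.38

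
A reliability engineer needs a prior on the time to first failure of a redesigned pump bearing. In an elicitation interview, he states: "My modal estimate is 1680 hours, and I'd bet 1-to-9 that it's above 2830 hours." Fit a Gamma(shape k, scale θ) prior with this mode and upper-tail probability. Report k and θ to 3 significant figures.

Gamma(k,θ) with k>1 has mode (k−1)θ, so θ = 1680/(k−1).
Need P(X < 2830) = 0.9 with θ tied to k this way. Start at k = 2, θ = 1680: P(X<2830) ≈ 0.502.
Too low — raise k to concentrate. Iterating converges to k ≈ 7.95.
Then θ = 1680/(7.95−1) ≈ 242.

k ≈ 7.95, θ ≈ 242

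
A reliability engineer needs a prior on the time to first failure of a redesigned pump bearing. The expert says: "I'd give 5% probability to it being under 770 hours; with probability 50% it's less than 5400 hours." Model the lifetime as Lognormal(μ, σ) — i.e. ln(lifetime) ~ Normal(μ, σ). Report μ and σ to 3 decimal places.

μ ≈ 8.594, σ ≈ 1.184

If T ~ Lognormal(μ,σ) then ln T ~ Normal(μ,σ), so the p-quantile of ln T is μ + z_p·σ.
ln(770) = 6.646 and ln(5400) = 8.594; z_{0.05} = -1.645, z_{0.5} = 0.
σ = (8.594 − 6.646)/(0 − (-1.645)) = 1.184.
μ = 6.646 − (-1.645)·1.184 = 8.594.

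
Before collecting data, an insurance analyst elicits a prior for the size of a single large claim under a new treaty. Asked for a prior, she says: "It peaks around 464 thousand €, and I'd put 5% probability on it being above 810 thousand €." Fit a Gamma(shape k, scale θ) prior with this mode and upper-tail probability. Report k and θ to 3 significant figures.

Gamma(k,θ) with k>1 has mode (k−1)θ, so θ = 464/(k−1).
Need P(X < 810) = 0.95 with θ tied to k this way. Start at k = 2, θ = 464: P(X<810) ≈ 0.521.
Too low — raise k to concentrate. Iterating converges to k ≈ 9.99.
Then θ = 464/(9.99−1) ≈ 51.6.

k ≈ 9.99, θ ≈ 51.6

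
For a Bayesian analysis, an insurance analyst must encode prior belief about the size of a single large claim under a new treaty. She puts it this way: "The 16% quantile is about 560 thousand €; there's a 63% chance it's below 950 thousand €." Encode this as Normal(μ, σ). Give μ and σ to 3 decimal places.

μ = 852.419, σ = 294.049

For Normal(μ,σ), the p-quantile is μ + z_p·σ. Here z_{0.16} = -0.9945, z_{0.63} = 0.3319.
So 560 = μ − 0.9945σ and 950 = μ + 0.3319σ.
Subtracting: σ = (950 − 560)/(0.3319 − (-0.9945)) = 294.049.
Then μ = 560 − (-0.9945)·294.049 = 852.419.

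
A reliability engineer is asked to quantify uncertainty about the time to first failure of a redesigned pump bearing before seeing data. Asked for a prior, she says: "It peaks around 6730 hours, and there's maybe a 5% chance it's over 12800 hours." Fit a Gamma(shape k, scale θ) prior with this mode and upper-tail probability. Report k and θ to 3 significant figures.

k ≈ 7.73, θ ≈ 1000

Gamma(k,θ) with k>1 has mode (k−1)θ, so θ = 6730/(k−1).
Need P(X < 12800) = 0.95 with θ tied to k this way. Start at k = 2, θ = 6730: P(X<12800) ≈ 0.567.
Too low — raise k to concentrate. Iterating converges to k ≈ 7.73.
Then θ = 6730/(7.73−1) ≈ 1000.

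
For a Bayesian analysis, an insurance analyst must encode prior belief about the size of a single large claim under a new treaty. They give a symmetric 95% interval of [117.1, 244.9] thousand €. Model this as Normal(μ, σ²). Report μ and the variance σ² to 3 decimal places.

A symmetric 95% interval runs μ ± z·σ with z = 1.96.
Half-width = 63.9, so σ = 63.9/1.96 = 32.6026 and σ² = 1062.932.
μ is the interval midpoint, 181.000.

μ = 181.000, σ² = 1062.932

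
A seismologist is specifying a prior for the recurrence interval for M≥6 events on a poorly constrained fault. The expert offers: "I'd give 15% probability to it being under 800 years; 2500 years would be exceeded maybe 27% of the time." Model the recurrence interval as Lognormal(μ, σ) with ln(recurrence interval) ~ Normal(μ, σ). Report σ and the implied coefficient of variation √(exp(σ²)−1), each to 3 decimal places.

If T ~ Lognormal(μ,σ) then ln T ~ Normal(μ,σ), so the p-quantile of ln T is μ + z_p·σ.
ln(800) = 6.685 and ln(2500) = 7.824; z_{0.15} = -1.036, z_{0.73} = 0.6128.
σ = (7.824 − 6.685)/(0.6128 − (-1.036)) = 0.691.
μ = 6.685 − (-1.036)·0.691 = 7.401.
CV = √(exp(σ²)−1) = √(exp(0.4773)−1) = 0.782.

σ ≈ 0.691, CV ≈ 0.782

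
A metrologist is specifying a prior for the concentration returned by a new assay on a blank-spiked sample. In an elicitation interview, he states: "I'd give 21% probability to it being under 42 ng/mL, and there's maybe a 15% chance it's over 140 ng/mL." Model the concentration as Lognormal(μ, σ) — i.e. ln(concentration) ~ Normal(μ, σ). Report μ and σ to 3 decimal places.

If T ~ Lognormal(μ,σ) then ln T ~ Normal(μ,σ), so the p-quantile of ln T is μ + z_p·σ.
ln(42) = 3.738 and ln(140) = 4.942; z_{0.21} = -0.8064, z_{0.85} = 1.036.
σ = (4.942 − 3.738)/(1.036 − (-0.8064)) = 0.653.
μ = 3.738 − (-0.8064)·0.653 = 4.265.

μ ≈ 4.265, σ ≈ 0.653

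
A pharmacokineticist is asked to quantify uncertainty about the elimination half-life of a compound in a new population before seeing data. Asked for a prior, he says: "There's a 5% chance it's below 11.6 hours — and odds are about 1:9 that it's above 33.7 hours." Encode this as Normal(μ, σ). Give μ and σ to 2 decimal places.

μ = 24.02, σ = 7.55

The p-quantile of Normal(μ,σ) is μ + z_p·σ, with z_{0.05} = -1.645 and z_{0.9} = 1.282.
Eliminate σ: μ = (z₂·x₁ − z₁·x₂)/(z₂ − z₁) = (1.282·11.6 − (-1.645)·33.7)/2.926 = 24.02.
Then σ = (x₂ − x₁)/(z₂ − z₁) = (33.7 − 11.6)/2.926 = 7.55.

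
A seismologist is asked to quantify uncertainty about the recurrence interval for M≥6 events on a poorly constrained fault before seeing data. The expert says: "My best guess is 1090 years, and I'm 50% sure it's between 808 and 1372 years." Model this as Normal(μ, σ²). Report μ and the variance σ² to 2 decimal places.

A symmetric 50% interval runs μ ± z·σ with z = 0.6745.
Half-width = 282, so σ = 282/0.6745 = 418.094 and σ² = 174802.45.
μ is the stated best guess, 1090.00.

μ = 1090.00, σ² = 174802.45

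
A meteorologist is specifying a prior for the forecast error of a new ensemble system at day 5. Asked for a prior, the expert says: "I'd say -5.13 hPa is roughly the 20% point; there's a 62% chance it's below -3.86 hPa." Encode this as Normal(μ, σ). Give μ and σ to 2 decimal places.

The p-quantile of Normal(μ,σ) is μ + z_p·σ, with z_{0.2} = -0.8416 and z_{0.62} = 0.3055.
Eliminate σ: μ = (z₂·x₁ − z₁·x₂)/(z₂ − z₁) = (0.3055·-5.13 − (-0.8416)·-3.86)/1.147 = -4.20.
Then σ = (x₂ − x₁)/(z₂ − z₁) = (-3.86 − -5.13)/1.147 = 1.11.

μ = -4.20, σ = 1.11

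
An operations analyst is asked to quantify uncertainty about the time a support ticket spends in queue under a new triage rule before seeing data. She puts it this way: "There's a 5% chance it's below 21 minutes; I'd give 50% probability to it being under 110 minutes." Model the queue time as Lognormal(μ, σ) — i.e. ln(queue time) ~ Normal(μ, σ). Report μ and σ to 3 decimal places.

μ ≈ 4.700, σ ≈ 1.007

If T ~ Lognormal(μ,σ) then ln T ~ Normal(μ,σ), so the p-quantile of ln T is μ + z_p·σ.
ln(21) = 3.045 and ln(110) = 4.7; z_{0.05} = -1.645, z_{0.5} = 0.
σ = (4.7 − 3.045)/(0 − (-1.645)) = 1.007.
μ = 3.045 − (-1.645)·1.007 = 4.700.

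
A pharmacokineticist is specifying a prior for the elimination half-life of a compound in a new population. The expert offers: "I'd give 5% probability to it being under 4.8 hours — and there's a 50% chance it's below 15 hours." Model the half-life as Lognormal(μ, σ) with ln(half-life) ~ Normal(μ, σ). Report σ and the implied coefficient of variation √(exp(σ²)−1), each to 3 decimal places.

σ ≈ 0.693, CV ≈ 0.785

If T ~ Lognormal(μ,σ) then ln T ~ Normal(μ,σ), so the p-quantile of ln T is μ + z_p·σ.
ln(4.8) = 1.569 and ln(15) = 2.708; z_{0.05} = -1.645, z_{0.5} = 0.
σ = (2.708 − 1.569)/(0 − (-1.645)) = 0.693.
μ = 1.569 − (-1.645)·0.693 = 2.708.
CV = √(exp(σ²)−1) = √(exp(0.4799)−1) = 0.785.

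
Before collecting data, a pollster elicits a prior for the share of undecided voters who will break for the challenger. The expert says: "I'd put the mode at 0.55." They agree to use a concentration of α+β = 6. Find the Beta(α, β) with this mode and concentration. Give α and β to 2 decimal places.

For α,β > 1 the Beta mode is (α−1)/(α+β−2). With α+β = 6, the mode is (α−1)/4.
Set (α−1)/4 = 0.55 → α = 1 + 0.55·4 = 3.20.
β = 6 − α = 2.80.

α = 3.20, β = 2.80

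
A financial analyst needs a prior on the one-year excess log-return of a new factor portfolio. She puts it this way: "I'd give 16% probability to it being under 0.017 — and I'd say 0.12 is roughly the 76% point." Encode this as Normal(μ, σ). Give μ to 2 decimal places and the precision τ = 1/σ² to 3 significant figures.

The p-quantile of Normal(μ,σ) is μ + z_p·σ, with z_{0.16} = -0.9945 and z_{0.76} = 0.7063.
Eliminate σ: μ = (z₂·x₁ − z₁·x₂)/(z₂ − z₁) = (0.7063·0.017 − (-0.9945)·0.12)/1.701 = 0.08.
Then σ = (x₂ − x₁)/(z₂ − z₁) = (0.12 − 0.017)/1.701 = 0.06.
Precision τ = 1/σ² = 1/0.06056² = 273.

μ = 0.08, τ = 273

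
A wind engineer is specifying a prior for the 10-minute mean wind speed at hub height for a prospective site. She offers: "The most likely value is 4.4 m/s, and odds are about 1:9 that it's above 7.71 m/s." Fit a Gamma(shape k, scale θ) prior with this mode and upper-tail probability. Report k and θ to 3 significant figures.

k ≈ 7.04, θ ≈ 0.729

Gamma(k,θ) with k>1 has mode (k−1)θ, so θ = 4.4/(k−1).
Need P(X < 7.71) = 0.9 with θ tied to k this way. Start at k = 2, θ = 4.4: P(X<7.71) ≈ 0.523.
Too low — raise k to concentrate. Iterating converges to k ≈ 7.04.
Then θ = 4.4/(7.04−1) ≈ 0.729.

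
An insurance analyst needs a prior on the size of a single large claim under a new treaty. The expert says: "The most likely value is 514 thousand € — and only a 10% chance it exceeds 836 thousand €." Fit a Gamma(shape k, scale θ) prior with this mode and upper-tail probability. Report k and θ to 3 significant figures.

Gamma(k,θ) with k>1 has mode (k−1)θ, so θ = 514/(k−1).
Need P(X < 836) = 0.9 with θ tied to k this way. Start at k = 2, θ = 514: P(X<836) ≈ 0.484.
Too low — raise k to concentrate. Iterating converges to k ≈ 8.96.
Then θ = 514/(8.96−1) ≈ 64.6.

k ≈ 8.96, θ ≈ 64.6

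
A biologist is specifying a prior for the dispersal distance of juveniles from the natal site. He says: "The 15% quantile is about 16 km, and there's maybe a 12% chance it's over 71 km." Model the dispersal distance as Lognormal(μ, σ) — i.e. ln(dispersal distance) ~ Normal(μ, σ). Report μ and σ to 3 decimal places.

μ ≈ 3.471, σ ≈ 0.674

If T ~ Lognormal(μ,σ) then ln T ~ Normal(μ,σ), so the p-quantile of ln T is μ + z_p·σ.
ln(16) = 2.773 and ln(71) = 4.263; z_{0.15} = -1.036, z_{0.88} = 1.175.
σ = (4.263 − 2.773)/(1.175 − (-1.036)) = 0.674.
μ = 2.773 − (-1.036)·0.674 = 3.471.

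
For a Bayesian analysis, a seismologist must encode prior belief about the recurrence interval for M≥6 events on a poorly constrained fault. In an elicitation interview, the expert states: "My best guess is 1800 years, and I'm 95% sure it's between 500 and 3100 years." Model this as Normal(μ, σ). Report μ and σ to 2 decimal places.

A symmetric 95% interval runs μ ± z·σ with z = 1.96.
Half-width = 1300, so σ = 1300/1.96 = 663.28.
μ is the stated best guess, 1800.00.

μ = 1800.00, σ = 663.28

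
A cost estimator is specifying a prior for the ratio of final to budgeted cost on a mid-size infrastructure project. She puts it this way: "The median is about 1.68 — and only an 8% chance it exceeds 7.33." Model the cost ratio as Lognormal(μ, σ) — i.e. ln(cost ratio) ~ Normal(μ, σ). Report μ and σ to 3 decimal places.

μ ≈ 0.519, σ ≈ 1.048

If T ~ Lognormal(μ,σ) then ln T ~ Normal(μ,σ), so the p-quantile of ln T is μ + z_p·σ.
ln(1.68) = 0.5188 and ln(7.33) = 1.992; z_{0.5} = 0, z_{0.92} = 1.405.
σ = (1.992 − 0.5188)/(1.405 − (0)) = 1.048.
μ = 0.5188 − (0)·1.048 = 0.519.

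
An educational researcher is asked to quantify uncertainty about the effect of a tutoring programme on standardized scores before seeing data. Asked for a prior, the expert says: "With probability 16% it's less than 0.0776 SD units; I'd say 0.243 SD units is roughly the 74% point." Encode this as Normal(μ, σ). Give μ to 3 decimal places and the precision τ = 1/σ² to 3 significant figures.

For Normal(μ,σ), the p-quantile is μ + z_p·σ. Here z_{0.16} = -0.9945, z_{0.74} = 0.6433.
So 0.0776 = μ − 0.9945σ and 0.243 = μ + 0.6433σ.
Subtracting: σ = (0.243 − 0.0776)/(0.6433 − (-0.9945)) = 0.101.
Then μ = 0.0776 − (-0.9945)·0.101 = 0.178.
Precision τ = 1/σ² = 1/0.101² = 98.1.

μ = 0.178, τ = 98.1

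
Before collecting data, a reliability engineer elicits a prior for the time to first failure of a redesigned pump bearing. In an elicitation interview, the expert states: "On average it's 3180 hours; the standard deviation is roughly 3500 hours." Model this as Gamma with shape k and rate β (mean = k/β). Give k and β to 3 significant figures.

k ≈ 0.826, β ≈ 0.00026

For Gamma(k, rate β): mean = k/β, variance = k/β², so CV = 1/√k.
CV = SD/mean = 3500/3180 = 1.101, hence k = 1/CV² = 0.826.
Then β = k/mean = 0.826/3180 = 0.00026.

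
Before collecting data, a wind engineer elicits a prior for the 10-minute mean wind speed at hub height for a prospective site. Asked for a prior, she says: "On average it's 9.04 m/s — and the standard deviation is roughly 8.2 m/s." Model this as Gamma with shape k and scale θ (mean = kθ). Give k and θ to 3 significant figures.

For Gamma(k, scale θ): mean = kθ, variance = kθ², so CV = 1/√k.
CV = SD/mean = 8.2/9.04 = 0.9071, hence k = 1/CV² = 1.22.
Then θ = mean/k = 9.04/1.22 = 7.44.

k ≈ 1.22, θ ≈ 7.44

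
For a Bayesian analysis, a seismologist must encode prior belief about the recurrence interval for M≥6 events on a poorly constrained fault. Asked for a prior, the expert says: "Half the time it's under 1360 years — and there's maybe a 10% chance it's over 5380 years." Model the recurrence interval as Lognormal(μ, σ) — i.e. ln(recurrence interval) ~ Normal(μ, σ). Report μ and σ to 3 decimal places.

μ ≈ 7.215, σ ≈ 1.073

If T ~ Lognormal(μ,σ) then ln T ~ Normal(μ,σ), so the p-quantile of ln T is μ + z_p·σ.
ln(1360) = 7.215 and ln(5380) = 8.59; z_{0.5} = 0, z_{0.9} = 1.282.
σ = (8.59 − 7.215)/(1.282 − (0)) = 1.073.
μ = 7.215 − (0)·1.073 = 7.215.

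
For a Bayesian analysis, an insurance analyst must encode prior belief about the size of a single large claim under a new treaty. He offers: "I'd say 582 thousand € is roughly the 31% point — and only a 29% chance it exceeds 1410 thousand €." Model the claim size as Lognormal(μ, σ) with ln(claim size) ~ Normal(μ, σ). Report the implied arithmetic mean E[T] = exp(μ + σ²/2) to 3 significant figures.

E[T] ≈ 1260 thousand €

If T ~ Lognormal(μ,σ) then ln T ~ Normal(μ,σ), so the p-quantile of ln T is μ + z_p·σ.
ln(582) = 6.366 and ln(1410) = 7.251; z_{0.31} = -0.4959, z_{0.71} = 0.5534.
σ = (7.251 − 6.366)/(0.5534 − (-0.4959)) = 0.843.
μ = 6.366 − (-0.4959)·0.843 = 6.785.
E[T] = exp(μ + σ²/2) = exp(6.785 + 0.3556) = 1260 thousand €.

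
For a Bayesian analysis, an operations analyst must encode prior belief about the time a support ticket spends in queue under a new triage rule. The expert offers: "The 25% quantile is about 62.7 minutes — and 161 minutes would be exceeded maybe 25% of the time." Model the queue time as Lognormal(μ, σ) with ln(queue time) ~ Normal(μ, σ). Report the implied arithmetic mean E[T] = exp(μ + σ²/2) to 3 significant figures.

If T ~ Lognormal(μ,σ) then ln T ~ Normal(μ,σ), so the p-quantile of ln T is μ + z_p·σ.
ln(62.7) = 4.138 and ln(161) = 5.081; z_{0.25} = -0.6745, z_{0.75} = 0.6745.
σ = (5.081 − 4.138)/(0.6745 − (-0.6745)) = 0.699.
μ = 4.138 − (-0.6745)·0.699 = 4.610.
E[T] = exp(μ + σ²/2) = exp(4.610 + 0.2444) = 128 minutes.

E[T] ≈ 128 minutes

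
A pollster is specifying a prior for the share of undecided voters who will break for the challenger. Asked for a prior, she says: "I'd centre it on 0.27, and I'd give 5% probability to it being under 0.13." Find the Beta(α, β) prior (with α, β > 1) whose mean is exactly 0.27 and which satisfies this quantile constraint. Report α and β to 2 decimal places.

With mean 0.27 fixed, write α = 0.27s, β = 0.73s where s = α+β.
Need P(θ < 0.13) = 0.05 under Beta(0.27s, 0.73s). Normal approximation: (q−m)/√(m(1−m)/s) ≈ z_{0.05} = -1.64, so s ≈ 0.27·0.73·(-1.64)²/(0.13−0.27)² = 27.2.
At s = 27.2: P(θ<0.13) ≈ 0.032. Adjusting to match 0.05 gives s ≈ 21.86.
So α = 0.27·21.86 ≈ 5.90, β = 0.73·21.86 ≈ 15.96.

α ≈ 5.90, β ≈ 15.96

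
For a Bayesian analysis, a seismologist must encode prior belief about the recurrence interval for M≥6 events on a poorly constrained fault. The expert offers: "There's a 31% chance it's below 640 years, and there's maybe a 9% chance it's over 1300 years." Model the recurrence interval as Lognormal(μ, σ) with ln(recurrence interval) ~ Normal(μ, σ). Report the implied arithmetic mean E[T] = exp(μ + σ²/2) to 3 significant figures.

E[T] ≈ 835 years

If T ~ Lognormal(μ,σ) then ln T ~ Normal(μ,σ), so the p-quantile of ln T is μ + z_p·σ.
ln(640) = 6.461 and ln(1300) = 7.17; z_{0.31} = -0.4959, z_{0.91} = 1.341.
σ = (7.17 − 6.461)/(1.341 − (-0.4959)) = 0.386.
μ = 6.461 − (-0.4959)·0.386 = 6.653.
E[T] = exp(μ + σ²/2) = exp(6.653 + 0.0744) = 835 years.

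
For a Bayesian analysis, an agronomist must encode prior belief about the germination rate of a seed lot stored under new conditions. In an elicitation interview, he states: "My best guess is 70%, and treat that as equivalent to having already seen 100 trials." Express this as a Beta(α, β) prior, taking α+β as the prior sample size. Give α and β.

α = 70, β = 30

Under the effective-sample-size interpretation, Beta(α, β) has prior mean α/(α+β) and prior sample size α+β.
So α+β = 100 and α/(α+β) = 0.7, giving α = 0.7·100 = 70 and β = 100 − 70 = 30.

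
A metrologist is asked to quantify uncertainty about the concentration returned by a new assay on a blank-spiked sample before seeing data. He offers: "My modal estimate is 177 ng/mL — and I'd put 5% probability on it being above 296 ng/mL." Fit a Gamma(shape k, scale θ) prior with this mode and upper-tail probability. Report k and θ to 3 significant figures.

k ≈ 11.6, θ ≈ 16.8

Gamma(k,θ) with k>1 has mode (k−1)θ, so θ = 177/(k−1).
Need P(X < 296) = 0.95 with θ tied to k this way. Start at k = 2, θ = 177: P(X<296) ≈ 0.498.
Too low — raise k to concentrate. Iterating converges to k ≈ 11.6.
Then θ = 177/(11.6−1) ≈ 16.8.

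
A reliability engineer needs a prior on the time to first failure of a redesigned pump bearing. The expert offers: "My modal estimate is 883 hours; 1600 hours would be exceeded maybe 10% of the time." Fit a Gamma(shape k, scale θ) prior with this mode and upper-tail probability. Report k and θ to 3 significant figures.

Gamma(k,θ) with k>1 has mode (k−1)θ, so θ = 883/(k−1).
Need P(X < 1600) = 0.9 with θ tied to k this way. Start at k = 2, θ = 883: P(X<1600) ≈ 0.541.
Too low — raise k to concentrate. Iterating converges to k ≈ 6.39.
Then θ = 883/(6.39−1) ≈ 164.

k ≈ 6.39, θ ≈ 164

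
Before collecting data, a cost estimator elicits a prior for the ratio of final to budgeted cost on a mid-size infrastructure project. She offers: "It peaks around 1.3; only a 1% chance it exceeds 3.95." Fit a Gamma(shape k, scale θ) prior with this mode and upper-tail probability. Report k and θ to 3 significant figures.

k ≈ 4.63, θ ≈ 0.358

Gamma(k,θ) with k>1 has mode (k−1)θ, so θ = 1.3/(k−1).
Need P(X < 3.95) = 0.99 with θ tied to k this way. Start at k = 2, θ = 1.3: P(X<3.95) ≈ 0.807.
Too low — raise k to concentrate. Iterating converges to k ≈ 4.63.
Then θ = 1.3/(4.63−1) ≈ 0.358.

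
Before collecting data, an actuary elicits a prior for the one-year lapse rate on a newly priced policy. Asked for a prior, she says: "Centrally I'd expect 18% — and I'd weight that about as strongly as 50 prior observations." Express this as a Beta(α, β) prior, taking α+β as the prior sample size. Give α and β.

α = 9, β = 41

Under the effective-sample-size interpretation, Beta(α, β) has prior mean α/(α+β) and prior sample size α+β.
So α+β = 50 and α/(α+β) = 0.18, giving α = 0.18·50 = 9 and β = 50 − 9 = 41.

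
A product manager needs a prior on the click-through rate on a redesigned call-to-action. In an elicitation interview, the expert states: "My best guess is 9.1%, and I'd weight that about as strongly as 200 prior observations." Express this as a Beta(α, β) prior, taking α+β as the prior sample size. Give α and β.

α = 18.2, β = 181.8

Under the effective-sample-size interpretation, Beta(α, β) has prior mean α/(α+β) and prior sample size α+β.
So α+β = 200 and α/(α+β) = 0.091, giving α = 0.091·200 = 18.2 and β = 200 − 18.2 = 181.8.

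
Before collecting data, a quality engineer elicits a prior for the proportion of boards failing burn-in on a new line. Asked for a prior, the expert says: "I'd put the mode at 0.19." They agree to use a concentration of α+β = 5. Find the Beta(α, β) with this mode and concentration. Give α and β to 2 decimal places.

α = 1.57, β = 3.43

For α,β > 1 the Beta mode is (α−1)/(α+β−2). With α+β = 5, the mode is (α−1)/3.
Set (α−1)/3 = 0.19 → α = 1 + 0.19·3 = 1.57.
β = 5 − α = 3.43.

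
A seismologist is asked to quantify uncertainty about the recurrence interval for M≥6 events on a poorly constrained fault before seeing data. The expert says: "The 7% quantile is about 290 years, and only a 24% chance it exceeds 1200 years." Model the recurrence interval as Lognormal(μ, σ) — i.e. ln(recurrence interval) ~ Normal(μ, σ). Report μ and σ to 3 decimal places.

μ ≈ 6.630, σ ≈ 0.651

If T ~ Lognormal(μ,σ) then ln T ~ Normal(μ,σ), so the p-quantile of ln T is μ + z_p·σ.
ln(290) = 5.67 and ln(1200) = 7.09; z_{0.07} = -1.476, z_{0.76} = 0.7063.
σ = (7.09 − 5.67)/(0.7063 − (-1.476)) = 0.651.
μ = 5.67 − (-1.476)·0.651 = 6.630.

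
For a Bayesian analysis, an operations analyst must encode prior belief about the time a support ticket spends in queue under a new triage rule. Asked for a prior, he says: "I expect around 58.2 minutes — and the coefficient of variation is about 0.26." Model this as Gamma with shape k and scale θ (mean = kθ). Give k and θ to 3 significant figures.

k ≈ 14.8, θ ≈ 3.93

For Gamma(k, scale θ): mean = kθ, variance = kθ², so CV = 1/√k.
CV = 0.26, hence k = 1/CV² = 14.8.
Then θ = mean/k = 58.2/14.8 = 3.93.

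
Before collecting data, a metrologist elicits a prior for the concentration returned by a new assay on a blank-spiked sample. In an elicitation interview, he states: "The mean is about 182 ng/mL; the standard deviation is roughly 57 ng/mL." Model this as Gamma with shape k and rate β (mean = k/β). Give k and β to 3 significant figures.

For Gamma(k, rate β): mean = k/β, variance = k/β², so CV = 1/√k.
CV = SD/mean = 57/182 = 0.3132, hence k = 1/CV² = 10.2.
Then β = k/mean = 10.2/182 = 0.056.

k ≈ 10.2, β ≈ 0.056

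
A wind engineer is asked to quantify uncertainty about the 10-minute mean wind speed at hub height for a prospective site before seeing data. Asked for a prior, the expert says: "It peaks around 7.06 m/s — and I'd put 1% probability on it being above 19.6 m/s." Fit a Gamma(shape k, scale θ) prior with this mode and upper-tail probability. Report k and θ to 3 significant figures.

Gamma(k,θ) with k>1 has mode (k−1)θ, so θ = 7.06/(k−1).
Need P(X < 19.6) = 0.99 with θ tied to k this way. Start at k = 2, θ = 7.06: P(X<19.6) ≈ 0.765.
Too low — raise k to concentrate. Iterating converges to k ≈ 5.4.
Then θ = 7.06/(5.4−1) ≈ 1.61.

k ≈ 5.4, θ ≈ 1.61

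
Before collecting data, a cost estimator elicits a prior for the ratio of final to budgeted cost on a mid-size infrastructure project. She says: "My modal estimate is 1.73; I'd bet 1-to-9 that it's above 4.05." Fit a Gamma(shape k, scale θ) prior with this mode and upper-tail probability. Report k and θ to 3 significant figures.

Gamma(k,θ) with k>1 has mode (k−1)θ, so θ = 1.73/(k−1).
Need P(X < 4.05) = 0.9 with θ tied to k this way. Start at k = 2, θ = 1.73: P(X<4.05) ≈ 0.679.
Too low — raise k to concentrate. Iterating converges to k ≈ 3.66.
Then θ = 1.73/(3.66−1) ≈ 0.651.

k ≈ 3.66, θ ≈ 0.651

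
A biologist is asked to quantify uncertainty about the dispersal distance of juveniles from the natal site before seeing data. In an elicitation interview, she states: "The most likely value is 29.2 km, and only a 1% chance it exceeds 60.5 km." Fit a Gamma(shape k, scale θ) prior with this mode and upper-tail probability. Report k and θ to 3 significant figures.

Gamma(k,θ) with k>1 has mode (k−1)θ, so θ = 29.2/(k−1).
Need P(X < 60.5) = 0.99 with θ tied to k this way. Start at k = 2, θ = 29.2: P(X<60.5) ≈ 0.613.
Too low — raise k to concentrate. Iterating converges to k ≈ 10.2.
Then θ = 29.2/(10.2−1) ≈ 3.18.

k ≈ 10.2, θ ≈ 3.18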